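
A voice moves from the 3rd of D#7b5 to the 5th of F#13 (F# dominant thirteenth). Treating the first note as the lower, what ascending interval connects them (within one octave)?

The 3rd of D#7b5 is F##; the 5th of F#13 (F# dominant thirteenth) is C#.
F## up to C# is 6 semitones, a half step narrower than a perfect fifth, so the interval is diminished.

diminished fifth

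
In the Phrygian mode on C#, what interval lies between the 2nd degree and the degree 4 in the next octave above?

major tenth

C# phrygian: C# D E F# G# A B.
That puts D below F#.
Counting 10 letters and 16 half steps from D gives a major tenth.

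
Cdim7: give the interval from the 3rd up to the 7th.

The chord tones of Cdim7 (C diminished seventh) are C, Eb, Gb, Bbb.
So we need the interval from Eb up to Bbb.
Eb up to Bbb is 6 semitones, a half step narrower than a perfect fifth, so the interval is diminished.

diminished fifth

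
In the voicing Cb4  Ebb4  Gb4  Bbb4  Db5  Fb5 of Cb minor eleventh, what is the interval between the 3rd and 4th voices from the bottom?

minor third

Those voices are Gb4 and Bbb4.
3 letter names make it a third; at 3 semitones (a half step narrower than major) the quality is minor.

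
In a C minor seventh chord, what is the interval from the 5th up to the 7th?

The chord tones of C minor seventh are C-Eb-G-Bb.
So we need the interval from G up to Bb.
3 letter names make it a third; at 3 semitones (a half step narrower than major) the quality is minor.

minor third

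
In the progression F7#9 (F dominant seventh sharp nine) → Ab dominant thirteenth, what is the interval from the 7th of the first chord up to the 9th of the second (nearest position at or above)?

The 7th of F7#9 (F dominant seventh sharp nine) is Eb; the 9th of Ab dominant thirteenth is Bb.
From Eb to Bb is 7 semitones, exactly the perfect fifth.

P5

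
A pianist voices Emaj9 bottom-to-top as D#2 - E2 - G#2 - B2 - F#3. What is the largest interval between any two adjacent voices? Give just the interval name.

Adjacent intervals: D#2→E2 = minor second; E2→G#2 = major third; G#2→B2 = minor third; B2→F#3 = perfect fifth.
The largest is B2 to F#3, a perfect fifth (7 semitones).

perfect fifth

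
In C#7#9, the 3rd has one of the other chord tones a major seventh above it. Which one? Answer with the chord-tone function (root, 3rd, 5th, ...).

9th

C#7#9 is spelled C#, E#, G#, B, D##.
The 3rd is E#. A major seventh above E# is D##.
D## is the chord's 9th.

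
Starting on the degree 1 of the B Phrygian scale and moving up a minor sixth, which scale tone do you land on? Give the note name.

G

The scale is B C D E F♯ G A.
The degree 1 is B; a minor sixth above that is G — scale degree 6.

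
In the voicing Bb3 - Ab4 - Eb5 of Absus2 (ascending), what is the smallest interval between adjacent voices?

Adjacent intervals: Bb3→Ab4 = minor seventh; Ab4→Eb5 = perfect fifth.
The smallest is Ab4 to Eb5, a perfect fifth (7 semitones).

P5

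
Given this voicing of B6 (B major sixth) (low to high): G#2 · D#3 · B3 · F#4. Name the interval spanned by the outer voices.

The outer voices are G#2 and F#4.
14 letter names make it a fourteenth; at 22 semitones (a half step narrower than major) the quality is minor.

minor fourteenth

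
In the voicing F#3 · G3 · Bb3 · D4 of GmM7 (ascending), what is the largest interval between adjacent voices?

major third

Adjacent intervals: F#3→G3 = minor second; G3→Bb3 = minor third; Bb3→D4 = major third.
The largest is Bb3 to D4, a major third (4 semitones).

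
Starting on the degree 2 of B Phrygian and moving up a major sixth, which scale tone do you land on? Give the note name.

The scale is B C D E F♯ G A.
The degree 2 is C; a major sixth above that is A — scale degree 7.

A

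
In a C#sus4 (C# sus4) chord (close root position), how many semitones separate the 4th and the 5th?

2

C# sus4 is spelled C# F# G#.
F# to G# is a major second: 2 semitones.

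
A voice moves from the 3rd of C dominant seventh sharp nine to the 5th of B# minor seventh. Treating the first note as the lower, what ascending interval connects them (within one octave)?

A2

C dominant seventh sharp nine has E as its 3rd, and B# minor seventh has F## as its 5th.
2 letter names make it a second; at 3 semitones (a half step wider than major) the quality is augmented.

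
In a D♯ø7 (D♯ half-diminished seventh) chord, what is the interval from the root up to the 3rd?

Spelling the chord: D♯–F♯–A–C♯.
So we need the interval from D♯ up to F♯.
3 letter names make it a third; at 3 semitones (a half step narrower than major) the quality is minor.

minor third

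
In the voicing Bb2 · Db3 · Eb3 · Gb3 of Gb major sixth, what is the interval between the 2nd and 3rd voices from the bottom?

major second

Those voices are Db3 and Eb3.
From Db to Eb is 2 semitones, exactly the major second.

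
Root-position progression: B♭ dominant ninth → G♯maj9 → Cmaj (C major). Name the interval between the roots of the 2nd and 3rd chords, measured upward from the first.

d4

The roots are G♯ and C.
G♯ up to C is 4 semitones, a half step narrower than a perfect fourth, so the interval is diminished.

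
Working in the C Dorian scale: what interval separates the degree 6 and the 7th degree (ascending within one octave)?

minor 2nd

The scale runs C D E♭ F G A B♭.
Degree 6 = A; degree 7 = B♭.
From A to B♭: 1 semitone over a second = minor.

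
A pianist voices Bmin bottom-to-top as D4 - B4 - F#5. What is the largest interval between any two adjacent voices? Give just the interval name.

major sixth

Adjacent intervals: D4→B4 = major sixth; B4→F#5 = perfect fifth.
The largest is D4 to B4, a major sixth (9 semitones).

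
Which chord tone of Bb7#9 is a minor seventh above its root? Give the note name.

Bb7#9: Bb–D–F–Ab–C#.
The root is Bb. A minor seventh above Bb is Ab.
Ab is the chord's 7th.

Ab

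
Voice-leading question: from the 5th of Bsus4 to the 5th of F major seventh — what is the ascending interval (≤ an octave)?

d5

The 5th of Bsus4 is F♯; the 5th of F major seventh is C.
From F♯ to C: 6 semitones over a fifth = diminished.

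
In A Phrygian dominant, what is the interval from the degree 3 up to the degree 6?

The scale runs A Bb C# D E F G.
That puts C# below F.
C# up to F is 4 semitones, a half step narrower than a perfect fourth, so the interval is diminished.

d4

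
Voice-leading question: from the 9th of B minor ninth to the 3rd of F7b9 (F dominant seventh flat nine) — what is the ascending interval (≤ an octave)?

The 9th of B minor ninth is C#; the 3rd of F7b9 (F dominant seventh flat nine) is A.
6 letter names make it a sixth; at 8 semitones (a half step narrower than major) the quality is minor.

minor sixth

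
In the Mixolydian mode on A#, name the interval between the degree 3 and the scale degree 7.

diminished fifth

A# mixolydian: A# B# C## D# E# F## G#.
That puts C## below G#.
C## up to G# is 6 semitones, a half step narrower than a perfect fifth, so the interval is diminished.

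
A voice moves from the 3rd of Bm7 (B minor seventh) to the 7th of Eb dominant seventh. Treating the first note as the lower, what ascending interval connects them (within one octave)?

The 3rd of Bm7 (B minor seventh) is D; the 7th of Eb dominant seventh is Db.
From D to Db: 11 semitones over an octave = diminished.

diminished octave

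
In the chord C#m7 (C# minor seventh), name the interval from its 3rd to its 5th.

C#min7: C#–E–G#–B.
The 3rd is E and the 5th is G#.
From E to G# is 4 semitones, exactly the major third.

major third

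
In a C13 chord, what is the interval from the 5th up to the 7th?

C dominant thirteenth: C, E, G, B♭, D, A.
So we need the interval from G up to B♭.
G up to B♭ is 3 semitones, a half step narrower than a major third, so the interval is minor.

minor third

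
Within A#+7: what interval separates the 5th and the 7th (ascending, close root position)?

A# augmented seventh is spelled A#–C##–E##–G#.
So we need the interval from E## up to G#.
From E## to G#: 2 semitones over a third = diminished.

diminished 3rd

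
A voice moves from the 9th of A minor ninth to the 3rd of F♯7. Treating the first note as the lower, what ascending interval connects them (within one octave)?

A minor ninth has B as its 9th, and F♯7 has A♯ as its 3rd.
Counting 7 letters and 11 half steps from B gives a major seventh.

major 7th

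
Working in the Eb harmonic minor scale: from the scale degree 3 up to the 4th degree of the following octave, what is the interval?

The scale runs Eb F Gb Ab Bb Cb D.
Scale degree 3 = Gb; degree 4 (up an octave) = Ab.
Gb up to Ab spans 9 letter names and 14 semitones — a major ninth.

major 9th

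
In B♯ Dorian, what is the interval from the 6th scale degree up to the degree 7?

The scale runs B♯ C𝄪 D♯ E♯ F𝄪 G𝄪 A♯.
So we need the interval from G𝄪 up to A♯.
G𝄪 up to A♯ is 1 semitone, a half step narrower than a major second, so the interval is minor.

m2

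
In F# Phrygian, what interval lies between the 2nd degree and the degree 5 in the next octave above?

A11

The scale runs F# G A B C# D E.
2nd degree = G; degree 5 (up an octave) = C#.
G up to C# is 18 semitones, a half step wider than a perfect eleventh, so the interval is augmented.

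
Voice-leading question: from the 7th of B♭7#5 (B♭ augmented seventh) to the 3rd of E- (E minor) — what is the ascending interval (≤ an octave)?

B♭7#5 (B♭ augmented seventh) has A♭ as its 7th, and E- (E minor) has G as its 3rd.
From A♭ to G is 11 semitones, exactly the major seventh.

major seventh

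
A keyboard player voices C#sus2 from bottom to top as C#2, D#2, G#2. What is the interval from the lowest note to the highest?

perfect fifth

The outer voices are C#2 and G#2.
C# up to G# spans 5 letter names and 7 semitones — a perfect fifth.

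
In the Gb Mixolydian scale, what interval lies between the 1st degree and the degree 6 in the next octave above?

Spelling the Gb Mixolydian scale: Gb Ab Bb Cb Db Eb Fb.
1st degree = Gb; 6th scale degree (up an octave) = Eb.
Gb up to Eb spans 13 letter names and 21 semitones — a major thirteenth.

major thirteenth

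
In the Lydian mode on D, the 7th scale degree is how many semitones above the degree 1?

The scale is D E F♯ G♯ A B C♯.
D up to C♯ is a major seventh — 11 semitones.

11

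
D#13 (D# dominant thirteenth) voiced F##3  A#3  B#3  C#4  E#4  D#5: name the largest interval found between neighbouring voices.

minor seventh

Adjacent intervals: F##3→A#3 = minor third; A#3→B#3 = major second; B#3→C#4 = minor second; C#4→E#4 = major third; E#4→D#5 = minor seventh.
The largest is E#4 to D#5, a minor seventh (10 semitones).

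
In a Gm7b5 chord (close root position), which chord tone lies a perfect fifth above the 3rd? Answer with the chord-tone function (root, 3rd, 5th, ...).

7th

G half-diminished seventh: G, Bb, Db, F.
The 3rd is Bb. A perfect fifth above Bb is F.
F is the chord's 7th.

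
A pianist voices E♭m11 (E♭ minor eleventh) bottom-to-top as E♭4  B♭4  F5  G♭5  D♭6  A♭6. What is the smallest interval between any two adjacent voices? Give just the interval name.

Adjacent intervals: E♭4→B♭4 = perfect fifth; B♭4→F5 = perfect fifth; F5→G♭5 = minor second; G♭5→D♭6 = perfect fifth; D♭6→A♭6 = perfect fifth.
The smallest is F5 to G♭5, a minor second (1 semitone).

minor 2nd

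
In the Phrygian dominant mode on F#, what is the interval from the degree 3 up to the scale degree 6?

diminished fourth

The scale runs F# G A# B C# D E.
That puts A# below D.
A# up to D is 4 semitones, a half step narrower than a perfect fourth, so the interval is diminished.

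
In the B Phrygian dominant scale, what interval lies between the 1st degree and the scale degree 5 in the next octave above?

Spelling the B Phrygian dominant scale: B C D# E F# G A.
That puts B below F#.
Counting 12 letters and 19 half steps from B gives a perfect twelfth.

perfect twelfth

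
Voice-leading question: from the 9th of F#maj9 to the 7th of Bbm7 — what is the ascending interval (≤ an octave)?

The 9th of F#maj9 is G#; the 7th of Bbm7 is Ab.
G# up to Ab is 0 semitones, a whole step narrower than a major second, so the interval is diminished.

diminished second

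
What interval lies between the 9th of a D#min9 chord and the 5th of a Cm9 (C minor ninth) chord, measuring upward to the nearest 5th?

diminished third

The 9th of D#min9 is E#; the 5th of Cm9 (C minor ninth) is G.
E# up to G is 2 semitones, a whole step narrower than a major third, so the interval is diminished.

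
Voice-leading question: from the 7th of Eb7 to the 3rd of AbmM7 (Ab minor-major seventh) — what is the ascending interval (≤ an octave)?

minor seventh

Eb7 has Db as its 7th, and AbmM7 (Ab minor-major seventh) has Cb as its 3rd.
Db up to Cb is 10 semitones, a half step narrower than a major seventh, so the interval is minor.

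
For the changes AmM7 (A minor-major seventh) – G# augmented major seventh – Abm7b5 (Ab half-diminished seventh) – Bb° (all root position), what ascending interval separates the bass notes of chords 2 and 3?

diminished second

The roots are G# and Ab.
From G# to Ab: 0 semitones over a second = diminished.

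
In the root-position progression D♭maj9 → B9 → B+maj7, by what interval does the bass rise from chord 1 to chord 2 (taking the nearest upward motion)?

augmented sixth

The roots are D♭ and B.
From D♭ to B: 10 semitones over a sixth = augmented.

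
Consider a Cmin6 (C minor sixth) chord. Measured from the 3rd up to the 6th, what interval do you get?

augmented fourth

Spelling the chord: C-Eb-G-A.
That puts Eb below A.
From Eb to A: 6 semitones over a fourth = augmented.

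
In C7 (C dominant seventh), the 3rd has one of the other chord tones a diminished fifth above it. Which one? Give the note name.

The chord tones of C7 are C E G Bb.
The 3rd is E. A diminished fifth above E is Bb.
Bb is the chord's 7th.

Bb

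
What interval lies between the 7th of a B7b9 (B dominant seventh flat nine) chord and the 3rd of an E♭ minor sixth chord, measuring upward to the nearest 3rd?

The 7th of B7b9 (B dominant seventh flat nine) is A; the 3rd of E♭ minor sixth is G♭.
From A to G♭: 9 semitones over a seventh = diminished.

diminished 7th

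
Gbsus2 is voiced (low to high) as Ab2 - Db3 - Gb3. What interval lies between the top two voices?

perfect fourth

Those voices are Db3 and Gb3.
Counting 4 letters and 5 half steps from Db gives a perfect fourth.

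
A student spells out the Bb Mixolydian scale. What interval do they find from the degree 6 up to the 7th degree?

minor 2nd

Spelling the Bb Mixolydian scale: Bb C D Eb F G Ab.
Degree 6 = G; 7th degree = Ab.
From G to Ab: 1 semitone over a second = minor.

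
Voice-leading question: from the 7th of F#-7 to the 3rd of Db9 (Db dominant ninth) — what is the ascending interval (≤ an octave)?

minor second

F#-7 has E as its 7th, and Db9 (Db dominant ninth) has F as its 3rd.
From E to F: 1 semitone over a second = minor.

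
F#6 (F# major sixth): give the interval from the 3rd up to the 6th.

F#6 (F# major sixth): F# A# C# D#.
The 3rd is A# and the 6th is D#.
A# up to D# spans 4 letter names and 5 semitones — a perfect fourth.

perfect fourth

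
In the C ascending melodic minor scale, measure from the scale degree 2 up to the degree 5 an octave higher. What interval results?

perfect 11th

C melodic minor: C D Eb F G A B.
Scale degree 2 = D; 5th scale degree (up an octave) = G.
From D to G is 17 semitones, exactly the perfect eleventh.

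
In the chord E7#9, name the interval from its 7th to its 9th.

A3

Spelling the chord: E, G♯, B, D, F𝄪.
The 7th is D and the 9th is F𝄪.
3 letter names make it a third; at 5 semitones (a half step wider than major) the quality is augmented.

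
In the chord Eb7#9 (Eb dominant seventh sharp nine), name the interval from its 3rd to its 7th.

Spelling the chord: Eb–G–Bb–Db–F#.
3rd = G; 7th = Db.
From G to Db: 6 semitones over a fifth = diminished.
That tritone between 3rd and 7th is what gives the dominant seventh its pull toward resolution.

diminished 5th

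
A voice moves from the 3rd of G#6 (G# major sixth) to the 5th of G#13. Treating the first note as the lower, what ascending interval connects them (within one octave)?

minor 3rd

G#6 (G# major sixth) has B# as its 3rd, and G#13 has D# as its 5th.
B# up to D# is 3 semitones, a half step narrower than a major third, so the interval is minor.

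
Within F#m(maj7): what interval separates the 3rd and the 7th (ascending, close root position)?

A5

The chord tones of F#mM7 (F# minor-major seventh) are F#–A–C#–E#.
The 3rd is A and the 7th is E#.
From A to E#: 8 semitones over a fifth = augmented.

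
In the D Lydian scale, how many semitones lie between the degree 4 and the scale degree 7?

5

The scale is D E F# G# A B C#.
G# up to C# is a perfect fourth — 5 semitones.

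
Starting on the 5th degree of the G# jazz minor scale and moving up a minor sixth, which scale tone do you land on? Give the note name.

B

The scale is G# A# B C# D# E# F##.
The 5th degree is D#; a minor sixth above that is B — scale degree 3.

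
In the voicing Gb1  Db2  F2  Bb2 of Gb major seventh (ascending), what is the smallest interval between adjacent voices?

major third

Adjacent intervals: Gb1→Db2 = perfect fifth; Db2→F2 = major third; F2→Bb2 = perfect fourth.
The smallest is Db2 to F2, a major third (4 semitones).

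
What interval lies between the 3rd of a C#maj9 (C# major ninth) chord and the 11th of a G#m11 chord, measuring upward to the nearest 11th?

m6

C#maj9 (C# major ninth) has E# as its 3rd, and G#m11 has C# as its 11th.
E# up to C# is 8 semitones, a half step narrower than a major sixth, so the interval is minor.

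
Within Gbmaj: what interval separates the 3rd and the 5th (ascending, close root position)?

minor third

The chord tones of Gb major are Gb-Bb-Db.
The 3rd is Bb and the 5th is Db.
3 letter names make it a third; at 3 semitones (a half step narrower than major) the quality is minor.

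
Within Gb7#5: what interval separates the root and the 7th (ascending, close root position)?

minor seventh

Gb7#5 (Gb augmented seventh) is spelled Gb, Bb, D, Fb.
Root = Gb; 7th = Fb.
From Gb to Fb: 10 semitones over a seventh = minor.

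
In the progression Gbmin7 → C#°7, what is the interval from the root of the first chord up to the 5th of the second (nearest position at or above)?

augmented unison

Gbmin7 has Gb as its root, and C#°7 has G as its 5th.
Gb up to G is 1 semitone, a half step wider than a perfect unison, so the interval is augmented.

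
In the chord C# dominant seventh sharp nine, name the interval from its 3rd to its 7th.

Spelling the chord: C#–E#–G#–B–D##.
So we need the interval from E# up to B.
5 letter names make it a fifth; at 6 semitones (a half step narrower than perfect) the quality is diminished.
This 3–7 tritone is the characteristic tension at the heart of the dominant sound.

diminished fifth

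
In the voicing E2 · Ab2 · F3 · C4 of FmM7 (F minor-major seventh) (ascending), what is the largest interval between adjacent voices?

Adjacent intervals: E2→Ab2 = diminished fourth; Ab2→F3 = major sixth; F3→C4 = perfect fifth.
The largest is Ab2 to F3, a major sixth (9 semitones).

major 6th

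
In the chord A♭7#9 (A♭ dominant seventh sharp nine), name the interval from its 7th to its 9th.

augmented third

The chord tones of A♭ dominant seventh sharp nine are A♭-C-E♭-G♭-B.
The 7th is G♭ and the 9th is B.
G♭ up to B is 5 semitones, a half step wider than a major third, so the interval is augmented.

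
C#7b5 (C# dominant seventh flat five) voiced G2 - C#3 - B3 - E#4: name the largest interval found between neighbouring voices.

m7

Adjacent intervals: G2→C#3 = augmented fourth; C#3→B3 = minor seventh; B3→E#4 = augmented fourth.
The largest is C#3 to B3, a minor seventh (10 semitones).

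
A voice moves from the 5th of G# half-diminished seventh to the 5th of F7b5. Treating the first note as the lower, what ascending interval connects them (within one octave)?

d7

The 5th of G# half-diminished seventh is D; the 5th of F7b5 is Cb.
D up to Cb is 9 semitones, a whole step narrower than a major seventh, so the interval is diminished.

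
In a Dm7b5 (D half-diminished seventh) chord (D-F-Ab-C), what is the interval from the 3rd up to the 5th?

That puts F below Ab.
From F to Ab: 3 semitones over a third = minor.

minor third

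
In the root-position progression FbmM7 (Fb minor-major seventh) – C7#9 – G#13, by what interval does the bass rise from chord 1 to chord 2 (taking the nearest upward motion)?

augmented fifth

The roots are Fb and C.
Fb up to C is 8 semitones, a half step wider than a perfect fifth, so the interval is augmented.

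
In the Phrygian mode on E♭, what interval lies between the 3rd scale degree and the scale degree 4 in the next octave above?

major 9th

E♭ phrygian: E♭ F♭ G♭ A♭ B♭ C♭ D♭.
So we need the interval from G♭ up to A♭.
Counting 9 letters and 14 half steps from G♭ gives a major ninth.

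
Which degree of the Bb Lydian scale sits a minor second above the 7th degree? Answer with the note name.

The scale is Bb C D E F G A.
The 7th degree is A; a minor second above that is Bb — scale degree 1.

Bb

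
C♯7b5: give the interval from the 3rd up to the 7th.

d5

C♯ dominant seventh flat five: C♯-E♯-G-B.
The 3rd is E♯ and the 7th is B.
From E♯ to B: 6 semitones over a fifth = diminished.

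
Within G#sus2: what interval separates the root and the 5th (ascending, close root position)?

perfect fifth

The chord tones of G# sus2 are G# A# D#.
The root is G# and the 5th is D#.
From G# to D# is 7 semitones, exactly the perfect fifth.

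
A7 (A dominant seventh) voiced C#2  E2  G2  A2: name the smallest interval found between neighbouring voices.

major second

Adjacent intervals: C#2→E2 = minor third; E2→G2 = minor third; G2→A2 = major second.
The smallest is G2 to A2, a major second (2 semitones).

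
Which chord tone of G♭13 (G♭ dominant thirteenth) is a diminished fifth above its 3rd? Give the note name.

G♭13 is spelled G♭ B♭ D♭ F♭ A♭ E♭.
The 3rd is B♭. A diminished fifth above B♭ is F♭.
F♭ is the chord's 7th.

Fb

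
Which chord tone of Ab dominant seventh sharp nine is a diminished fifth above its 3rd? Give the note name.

The chord tones of Ab7#9 are Ab–C–Eb–Gb–B.
The 3rd is C. A diminished fifth above C is Gb.
Gb is the chord's 7th.

Gb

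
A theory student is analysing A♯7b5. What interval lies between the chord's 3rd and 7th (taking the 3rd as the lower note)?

A♯ dominant seventh flat five: A♯–C𝄪–E–G♯.
So we need the interval from C𝄪 up to G♯.
5 letter names make it a fifth; at 6 semitones (a half step narrower than perfect) the quality is diminished.
This 3–7 tritone is the characteristic tension at the heart of the dominant sound.

diminished 5th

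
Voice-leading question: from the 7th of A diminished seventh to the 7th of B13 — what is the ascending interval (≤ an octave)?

A diminished seventh has G♭ as its 7th, and B13 has A as its 7th.
2 letter names make it a second; at 3 semitones (a half step wider than major) the quality is augmented.

augmented second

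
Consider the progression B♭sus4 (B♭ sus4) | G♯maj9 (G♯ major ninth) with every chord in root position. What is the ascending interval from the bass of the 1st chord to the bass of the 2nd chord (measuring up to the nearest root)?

The roots are B♭ and G♯.
From B♭ to G♯: 10 semitones over a sixth = augmented.

augmented sixth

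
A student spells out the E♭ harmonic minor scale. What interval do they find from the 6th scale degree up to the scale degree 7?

The scale runs E♭ F G♭ A♭ B♭ C♭ D.
That puts C♭ below D.
2 letter names make it a second; at 3 semitones (a half step wider than major) the quality is augmented.

augmented 2nd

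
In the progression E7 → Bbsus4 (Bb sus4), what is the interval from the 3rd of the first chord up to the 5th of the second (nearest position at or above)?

diminished 7th

The 3rd of E7 is G#; the 5th of Bbsus4 (Bb sus4) is F.
From G# to F: 9 semitones over a seventh = diminished.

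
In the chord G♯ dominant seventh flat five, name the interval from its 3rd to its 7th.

G♯ dominant seventh flat five is spelled G♯-B♯-D-F♯.
So we need the interval from B♯ up to F♯.
B♯ up to F♯ is 6 semitones, a half step narrower than a perfect fifth, so the interval is diminished.

d5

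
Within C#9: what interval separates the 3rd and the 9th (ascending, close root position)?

The chord tones of C# dominant ninth are C#-E#-G#-B-D#.
That puts E# below D#.
7 letter names make it a seventh; at 10 semitones (a half step narrower than major) the quality is minor.

m7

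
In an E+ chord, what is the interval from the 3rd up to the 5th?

E augmented: E-G#-B#.
So we need the interval from G# up to B#.
Counting 3 letters and 4 half steps from G# gives a major third.

major third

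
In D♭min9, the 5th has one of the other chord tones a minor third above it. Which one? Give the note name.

Spelling the chord: D♭ F♭ A♭ C♭ E♭.
The 5th is A♭. A minor third above A♭ is C♭.
C♭ is the chord's 7th.

Cb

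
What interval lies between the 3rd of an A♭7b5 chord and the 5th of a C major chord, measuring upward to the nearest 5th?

A♭7b5 has C as its 3rd, and C major has G as its 5th.
C up to G spans 5 letter names and 7 semitones — a perfect fifth.

perfect fifth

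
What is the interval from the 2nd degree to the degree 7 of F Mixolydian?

The scale runs F G A Bb C D Eb.
2nd degree = G; degree 7 = Eb.
6 letter names make it a sixth; at 8 semitones (a half step narrower than major) the quality is minor.

minor 6th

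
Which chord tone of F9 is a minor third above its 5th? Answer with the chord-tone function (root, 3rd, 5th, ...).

F dominant ninth is spelled F–A–C–E♭–G.
The 5th is C. A minor third above C is E♭.
E♭ is the chord's 7th.

7th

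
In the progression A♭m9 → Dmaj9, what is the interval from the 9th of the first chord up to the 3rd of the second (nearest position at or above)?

A5

A♭m9 has B♭ as its 9th, and Dmaj9 has F♯ as its 3rd.
5 letter names make it a fifth; at 8 semitones (a half step wider than perfect) the quality is augmented.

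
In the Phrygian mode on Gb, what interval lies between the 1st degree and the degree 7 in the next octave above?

minor fourteenth

The scale runs Gb Abb Bbb Cb Db Ebb Fb.
So we need the interval from Gb up to Fb.
Gb up to Fb is 22 semitones, a half step narrower than a major fourteenth, so the interval is minor.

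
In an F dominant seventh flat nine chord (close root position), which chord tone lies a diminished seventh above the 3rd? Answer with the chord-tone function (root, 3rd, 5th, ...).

9th

F7b9 is spelled F A C E♭ G♭.
The 3rd is A. A diminished seventh above A is G♭.
G♭ is the chord's 9th.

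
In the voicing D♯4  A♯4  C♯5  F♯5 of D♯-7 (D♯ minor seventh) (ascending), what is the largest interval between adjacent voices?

perfect fifth

Adjacent intervals: D♯4→A♯4 = perfect fifth; A♯4→C♯5 = minor third; C♯5→F♯5 = perfect fourth.
The largest is D♯4 to A♯4, a perfect fifth (7 semitones).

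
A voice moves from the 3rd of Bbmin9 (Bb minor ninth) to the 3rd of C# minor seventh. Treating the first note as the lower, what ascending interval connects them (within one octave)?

The 3rd of Bbmin9 (Bb minor ninth) is Db; the 3rd of C# minor seventh is E.
2 letter names make it a second; at 3 semitones (a half step wider than major) the quality is augmented.

augmented 2nd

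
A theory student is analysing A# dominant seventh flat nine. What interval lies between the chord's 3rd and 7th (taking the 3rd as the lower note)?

A# dominant seventh flat nine is spelled A#, C##, E#, G#, B.
The 3rd is C## and the 7th is G#.
C## up to G# is 6 semitones, a half step narrower than a perfect fifth, so the interval is diminished.

diminished fifth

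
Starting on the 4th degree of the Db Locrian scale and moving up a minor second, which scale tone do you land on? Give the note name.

The scale is Db Ebb Fb Gb Abb Bbb Cb.
The 4th degree is Gb; a minor second above that is Abb — scale degree 5.

Abb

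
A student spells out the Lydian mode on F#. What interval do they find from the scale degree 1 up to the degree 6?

F# lydian: F# G# A# B# C# D# E#.
So we need the interval from F# up to D#.
From F# to D# is 9 semitones, exactly the major sixth.

major 6th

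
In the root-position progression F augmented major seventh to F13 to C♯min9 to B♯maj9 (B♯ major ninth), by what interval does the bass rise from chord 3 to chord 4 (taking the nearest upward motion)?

The roots are C♯ and B♯.
C♯ up to B♯ spans 7 letter names and 11 semitones — a major seventh.

major seventh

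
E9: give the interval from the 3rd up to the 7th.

diminished fifth

E9 is spelled E-G♯-B-D-F♯.
That puts G♯ below D.
5 letter names make it a fifth; at 6 semitones (a half step narrower than perfect) the quality is diminished.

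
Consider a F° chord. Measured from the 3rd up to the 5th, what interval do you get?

minor 3rd

F° is spelled F, Ab, Cb.
So we need the interval from Ab up to Cb.
3 letter names make it a third; at 3 semitones (a half step narrower than major) the quality is minor.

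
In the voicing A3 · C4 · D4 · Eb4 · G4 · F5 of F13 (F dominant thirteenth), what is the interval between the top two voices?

minor seventh

Those voices are G4 and F5.
G up to F is 10 semitones, a half step narrower than a major seventh, so the interval is minor.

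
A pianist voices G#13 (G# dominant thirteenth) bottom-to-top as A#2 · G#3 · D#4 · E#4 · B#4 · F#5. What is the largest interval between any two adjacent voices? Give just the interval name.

Adjacent intervals: A#2→G#3 = minor seventh; G#3→D#4 = perfect fifth; D#4→E#4 = major second; E#4→B#4 = perfect fifth; B#4→F#5 = diminished fifth.
The largest is A#2 to G#3, a minor seventh (10 semitones).

minor seventh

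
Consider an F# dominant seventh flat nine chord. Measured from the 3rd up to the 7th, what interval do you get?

F#7b9 (F# dominant seventh flat nine): F#, A#, C#, E, G.
So we need the interval from A# up to E.
A# up to E is 6 semitones, a half step narrower than a perfect fifth, so the interval is diminished.
This 3–7 tritone is the characteristic tension at the heart of the dominant sound.

diminished fifth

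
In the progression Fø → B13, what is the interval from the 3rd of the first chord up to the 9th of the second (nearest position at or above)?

augmented third

Fø has Ab as its 3rd, and B13 has C# as its 9th.
From Ab to C#: 5 semitones over a third = augmented.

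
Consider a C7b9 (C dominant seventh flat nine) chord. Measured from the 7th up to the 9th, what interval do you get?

C7b9 (C dominant seventh flat nine): C–E–G–Bb–Db.
So we need the interval from Bb up to Db.
From Bb to Db: 3 semitones over a third = minor.

minor 3rd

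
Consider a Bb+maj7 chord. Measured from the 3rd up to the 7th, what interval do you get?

Spelling the chord: Bb D F# A.
The 3rd is D and the 7th is A.
Counting 5 letters and 7 half steps from D gives a perfect fifth.

perfect 5th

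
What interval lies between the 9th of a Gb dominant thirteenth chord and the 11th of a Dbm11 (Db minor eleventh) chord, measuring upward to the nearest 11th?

The 9th of Gb dominant thirteenth is Ab; the 11th of Dbm11 (Db minor eleventh) is Gb.
7 letter names make it a seventh; at 10 semitones (a half step narrower than major) the quality is minor.

minor 7th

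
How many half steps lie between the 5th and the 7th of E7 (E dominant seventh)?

E7 is spelled E–G♯–B–D.
B to D is a minor third: 3 semitones.

3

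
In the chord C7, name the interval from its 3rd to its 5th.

minor 3rd

C7 (C dominant seventh) is spelled C-E-G-Bb.
The 3rd is E and the 5th is G.
3 letter names make it a third; at 3 semitones (a half step narrower than major) the quality is minor.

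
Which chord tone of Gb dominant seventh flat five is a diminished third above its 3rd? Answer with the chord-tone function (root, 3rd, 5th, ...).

5th

Gb7b5: Gb, Bb, Dbb, Fb.
The 3rd is Bb. A diminished third above Bb is Dbb.
Dbb is the chord's 5th.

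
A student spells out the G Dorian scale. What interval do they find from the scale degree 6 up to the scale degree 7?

G dorian: G A Bb C D E F.
The scale degree 6 is E and the degree 7 is F.
2 letter names make it a second; at 1 semitone (a half step narrower than major) the quality is minor.

minor 2nd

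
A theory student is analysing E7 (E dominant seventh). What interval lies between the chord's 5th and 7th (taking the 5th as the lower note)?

Spelling the chord: E G# B D.
The 5th is B and the 7th is D.
From B to D: 3 semitones over a third = minor.

minor 3rd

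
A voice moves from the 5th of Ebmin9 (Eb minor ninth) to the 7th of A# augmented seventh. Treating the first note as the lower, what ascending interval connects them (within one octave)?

augmented sixth

Ebmin9 (Eb minor ninth) has Bb as its 5th, and A# augmented seventh has G# as its 7th.
Bb up to G# is 10 semitones, a half step wider than a major sixth, so the interval is augmented.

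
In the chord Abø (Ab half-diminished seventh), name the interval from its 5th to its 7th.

major third

Abm7b5: Ab Cb Ebb Gb.
5th = Ebb; 7th = Gb.
From Ebb to Gb is 4 semitones, exactly the major third.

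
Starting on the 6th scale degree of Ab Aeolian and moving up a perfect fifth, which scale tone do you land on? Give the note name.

Cb

The scale is Ab Bb Cb Db Eb Fb Gb.
The 6th scale degree is Fb; a perfect fifth above that is Cb — scale degree 3.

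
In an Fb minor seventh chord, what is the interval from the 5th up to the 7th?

Fbm7 (Fb minor seventh) is spelled Fb Abb Cb Ebb.
So we need the interval from Cb up to Ebb.
Cb up to Ebb is 3 semitones, a half step narrower than a major third, so the interval is minor.

m3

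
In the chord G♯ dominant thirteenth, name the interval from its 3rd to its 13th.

Spelling the chord: G♯ B♯ D♯ F♯ A♯ E♯.
The 3rd is B♯ and the 13th is E♯.
Counting 11 letters and 17 half steps from B♯ gives a perfect eleventh.

perfect 11th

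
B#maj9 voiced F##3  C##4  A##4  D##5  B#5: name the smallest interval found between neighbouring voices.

Adjacent intervals: F##3→C##4 = perfect fifth; C##4→A##4 = major sixth; A##4→D##5 = perfect fourth; D##5→B#5 = minor sixth.
The smallest is A##4 to D##5, a perfect fourth (5 semitones).

perfect fourth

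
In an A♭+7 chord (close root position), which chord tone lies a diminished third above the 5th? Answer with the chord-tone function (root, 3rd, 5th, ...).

7th

Spelling the chord: A♭ C E G♭.
The 5th is E. A diminished third above E is G♭.
G♭ is the chord's 7th.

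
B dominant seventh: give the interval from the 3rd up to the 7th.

d5

The chord tones of B dominant seventh are B, D♯, F♯, A.
The 3rd is D♯ and the 7th is A.
D♯ up to A is 6 semitones, a half step narrower than a perfect fifth, so the interval is diminished.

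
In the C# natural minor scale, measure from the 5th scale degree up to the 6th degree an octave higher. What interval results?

Spelling the C# natural minor scale: C# D# E F# G# A B.
That puts G# below A.
9 letter names make it a ninth; at 13 semitones (a half step narrower than major) the quality is minor.

minor ninth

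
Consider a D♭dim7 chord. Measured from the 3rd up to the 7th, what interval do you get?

diminished fifth

Spelling the chord: D♭, F♭, A𝄫, C𝄫.
So we need the interval from F♭ up to C𝄫.
From F♭ to C𝄫: 6 semitones over a fifth = diminished.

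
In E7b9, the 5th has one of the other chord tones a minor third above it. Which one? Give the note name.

D

E dominant seventh flat nine is spelled E G# B D F.
The 5th is B. A minor third above B is D.
D is the chord's 7th.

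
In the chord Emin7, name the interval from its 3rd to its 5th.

major third

Em7: E–G–B–D.
So we need the interval from G up to B.
From G to B is 4 semitones, exactly the major third.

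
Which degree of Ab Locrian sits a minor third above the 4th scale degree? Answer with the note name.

Fb

The scale is Ab Bbb Cb Db Ebb Fb Gb.
The 4th scale degree is Db; a minor third above that is Fb — scale degree 6.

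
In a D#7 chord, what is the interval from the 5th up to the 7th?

minor third

Spelling the chord: D#–F##–A#–C#.
The 5th is A# and the 7th is C#.
From A# to C#: 3 semitones over a third = minor.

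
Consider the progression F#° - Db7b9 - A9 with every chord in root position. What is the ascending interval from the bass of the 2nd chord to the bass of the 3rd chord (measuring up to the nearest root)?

augmented fifth

The roots are Db and A.
5 letter names make it a fifth; at 8 semitones (a half step wider than perfect) the quality is augmented.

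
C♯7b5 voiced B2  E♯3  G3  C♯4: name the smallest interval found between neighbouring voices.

Adjacent intervals: B2→E♯3 = augmented fourth; E♯3→G3 = diminished third; G3→C♯4 = augmented fourth.
The smallest is E♯3 to G3, a diminished third (2 semitones).

diminished third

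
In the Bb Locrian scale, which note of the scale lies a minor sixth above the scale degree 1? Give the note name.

The scale is Bb Cb Db Eb Fb Gb Ab.
The scale degree 1 is Bb; a minor sixth above that is Gb — scale degree 6.

Gb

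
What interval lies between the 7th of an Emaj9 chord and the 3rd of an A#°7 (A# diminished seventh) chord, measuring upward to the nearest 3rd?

minor seventh

The 7th of Emaj9 is D#; the 3rd of A#°7 (A# diminished seventh) is C#.
From D# to C#: 10 semitones over a seventh = minor.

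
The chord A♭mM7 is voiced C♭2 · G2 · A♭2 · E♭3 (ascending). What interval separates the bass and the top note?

The outer voices are C♭2 and E♭3.
C♭ up to E♭ spans 10 letter names and 16 semitones — a major tenth.

major 10th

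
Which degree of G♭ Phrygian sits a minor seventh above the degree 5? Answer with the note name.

The scale is G♭ A𝄫 B𝄫 C♭ D♭ E𝄫 F♭.
The degree 5 is D♭; a minor seventh above that is C♭ — scale degree 4.

Cb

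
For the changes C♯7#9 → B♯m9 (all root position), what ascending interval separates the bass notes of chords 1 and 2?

The roots are C♯ and B♯.
C♯ up to B♯ spans 7 letter names and 11 semitones — a major seventh.

major 7th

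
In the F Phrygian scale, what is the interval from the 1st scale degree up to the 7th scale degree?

Spelling the F Phrygian scale: F G♭ A♭ B♭ C D♭ E♭.
That puts F below E♭.
From F to E♭: 10 semitones over a seventh = minor.

minor seventh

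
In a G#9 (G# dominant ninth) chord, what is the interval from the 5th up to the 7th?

The chord tones of G# dominant ninth are G#–B#–D#–F#–A#.
So we need the interval from D# up to F#.
From D# to F#: 3 semitones over a third = minor.

minor third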